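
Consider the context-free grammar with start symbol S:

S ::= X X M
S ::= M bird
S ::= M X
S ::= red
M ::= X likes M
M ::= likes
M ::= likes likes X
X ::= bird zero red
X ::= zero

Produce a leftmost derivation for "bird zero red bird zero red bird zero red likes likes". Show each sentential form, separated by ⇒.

S ⇒ X X M ⇒ bird zero red X M ⇒ bird zero red bird zero red M ⇒ bird zero red bird zero red X likes M ⇒ bird zero red bird zero red bird zero red likes M ⇒ bird zero red bird zero red bird zero red likes likes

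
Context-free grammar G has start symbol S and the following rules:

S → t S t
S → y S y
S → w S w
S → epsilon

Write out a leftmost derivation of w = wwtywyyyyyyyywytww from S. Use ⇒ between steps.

S ⇒ wSw   [S → w S w]
wSw ⇒ wwSww   [S → w S w]
wwSww ⇒ wwtStww   [S → t S t]
wwtStww ⇒ wwtySytww   [S → y S y]
wwtySytww ⇒ wwtywSwytww   [S → w S w]
wwtywSwytww ⇒ wwtywySywytww   [S → y S y]
wwtywySywytww ⇒ wwtywyySyywytww   [S → y S y]
wwtywyySyywytww ⇒ wwtywyyySyyywytww   [S → y S y]
wwtywyyySyyywytww ⇒ wwtywyyyySyyyywytww   [S → y S y]
wwtywyyyySyyyywytww ⇒ wwtywyyyyyyyywytww   [S → epsilon]

S⇒wSw⇒wwSww⇒wwtStww⇒wwtySytww⇒wwtywSwytww⇒wwtywySywytww⇒wwtywyySyywytww⇒wwtywyyySyyywytww⇒wwtywyyyySyyyywytww⇒wwtywyyyyyyyywytww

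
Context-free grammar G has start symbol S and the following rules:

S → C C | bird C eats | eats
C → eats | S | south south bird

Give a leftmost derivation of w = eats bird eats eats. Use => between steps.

S => C C   [S → C C]
C C => S C   [C → S]
S C => eats C   [S → eats]
eats C => eats S   [C → S]
eats S => eats bird C eats   [S → bird C eats]
eats bird C eats => eats bird eats eats   [C → eats]

S => C C => S C => eats C => eats S => eats bird C eats => eats bird eats eats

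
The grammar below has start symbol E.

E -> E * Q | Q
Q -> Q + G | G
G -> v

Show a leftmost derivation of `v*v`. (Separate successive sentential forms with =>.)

E=>E*Q=>Q*Q=>G*Q=>v*Q=>v*G=>v*v

E => E*Q   [E -> E * Q]
E*Q => Q*Q   [E -> Q]
Q*Q => G*Q   [Q -> G]
G*Q => v*Q   [G -> v]
v*Q => v*G   [Q -> G]
v*G => v*v   [G -> v]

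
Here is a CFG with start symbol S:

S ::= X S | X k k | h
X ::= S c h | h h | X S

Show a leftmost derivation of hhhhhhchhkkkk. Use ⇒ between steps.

S ⇒ Xkk   [S ::= X k k]
Xkk ⇒ XSkk   [X ::= X S]
XSkk ⇒ hhSkk   [X ::= h h]
hhSkk ⇒ hhXkkkk   [S ::= X k k]
hhXkkkk ⇒ hhXSkkkk   [X ::= X S]
hhXSkkkk ⇒ hhSchSkkkk   [X ::= S c h]
hhSchSkkkk ⇒ hhXSchSkkkk   [S ::= X S]
hhXSchSkkkk ⇒ hhXSSchSkkkk   [X ::= X S]
hhXSSchSkkkk ⇒ hhhhSSchSkkkk   [X ::= h h]
hhhhSSchSkkkk ⇒ hhhhhSchSkkkk   [S ::= h]
hhhhhSchSkkkk ⇒ hhhhhhchSkkkk   [S ::= h]
hhhhhhchSkkkk ⇒ hhhhhhchhkkkk   [S ::= h]

S ⇒ Xkk ⇒ XSkk ⇒ hhSkk ⇒ hhXkkkk ⇒ hhXSkkkk ⇒ hhSchSkkkk ⇒ hhXSchSkkkk ⇒ hhXSSchSkkkk ⇒ hhhhSSchSkkkk ⇒ hhhhhSchSkkkk ⇒ hhhhhhchSkkkk ⇒ hhhhhhchhkkkk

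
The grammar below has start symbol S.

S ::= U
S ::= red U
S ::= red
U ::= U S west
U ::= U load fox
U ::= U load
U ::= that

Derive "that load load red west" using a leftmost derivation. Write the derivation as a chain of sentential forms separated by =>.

S => U   [S ::= U]
U => U S west   [U ::= U S west]
U S west => U load S west   [U ::= U load]
U load S west => U load load S west   [U ::= U load]
U load load S west => that load load S west   [U ::= that]
that load load S west => that load load red west   [S ::= red]

S => U => U S west => U load S west => U load load S west => that load load S west => that load load red west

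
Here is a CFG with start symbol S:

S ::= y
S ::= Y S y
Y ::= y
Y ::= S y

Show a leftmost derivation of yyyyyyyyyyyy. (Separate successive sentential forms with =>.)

S=>YSy=>SySy=>YSyySy=>ySyySy=>yYSyyySy=>ySySyyySy=>yyySyyySy=>yyyYSyyyySy=>yyySySyyyySy=>yyyyySyyyySy=>yyyyyyyyyySy=>yyyyyyyyyyyy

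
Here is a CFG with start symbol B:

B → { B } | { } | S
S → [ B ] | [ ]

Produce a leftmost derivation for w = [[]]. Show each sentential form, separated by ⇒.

B⇒S⇒[B]⇒[S]⇒[[]]

B ⇒ S   [B → S]
S ⇒ [B]   [S → [ B ]]
[B] ⇒ [S]   [B → S]
[S] ⇒ [[]]   [S → [ ]]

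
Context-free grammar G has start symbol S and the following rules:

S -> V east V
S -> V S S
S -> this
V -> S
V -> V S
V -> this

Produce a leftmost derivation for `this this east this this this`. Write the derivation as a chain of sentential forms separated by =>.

S => V S S   [S -> V S S]
V S S => S S S   [V -> S]
S S S => V east V S S   [S -> V east V]
V east V S S => V S east V S S   [V -> V S]
V S east V S S => S S east V S S   [V -> S]
S S east V S S => this S east V S S   [S -> this]
this S east V S S => this this east V S S   [S -> this]
this this east V S S => this this east this S S   [V -> this]
this this east this S S => this this east this this S   [S -> this]
this this east this this S => this this east this this this   [S -> this]

S => V S S => S S S => V east V S S => V S east V S S => S S east V S S => this S east V S S => this this east V S S => this this east this S S => this this east this this S => this this east this this this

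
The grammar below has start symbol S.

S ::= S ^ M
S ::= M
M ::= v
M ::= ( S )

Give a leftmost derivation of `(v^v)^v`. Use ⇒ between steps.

S⇒S^M⇒M^M⇒(S)^M⇒(S^M)^M⇒(M^M)^M⇒(v^M)^M⇒(v^v)^M⇒(v^v)^v

S ⇒ S^M   [S ::= S ^ M]
S^M ⇒ M^M   [S ::= M]
M^M ⇒ (S)^M   [M ::= ( S )]
(S)^M ⇒ (S^M)^M   [S ::= S ^ M]
(S^M)^M ⇒ (M^M)^M   [S ::= M]
(M^M)^M ⇒ (v^M)^M   [M ::= v]
(v^M)^M ⇒ (v^v)^M   [M ::= v]
(v^v)^M ⇒ (v^v)^v   [M ::= v]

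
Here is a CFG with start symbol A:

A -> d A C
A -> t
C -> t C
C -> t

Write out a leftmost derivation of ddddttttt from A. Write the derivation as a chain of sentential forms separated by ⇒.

A ⇒ dAC ⇒ ddACC ⇒ dddACCC ⇒ ddddACCCC ⇒ ddddtCCCC ⇒ ddddttCCC ⇒ ddddtttCC ⇒ ddddttttC ⇒ ddddttttt

A ⇒ dAC   [A -> d A C]
dAC ⇒ ddACC   [A -> d A C]
ddACC ⇒ dddACCC   [A -> d A C]
dddACCC ⇒ ddddACCCC   [A -> d A C]
ddddACCCC ⇒ ddddtCCCC   [A -> t]
ddddtCCCC ⇒ ddddttCCC   [C -> t]
ddddttCCC ⇒ ddddtttCC   [C -> t]
ddddtttCC ⇒ ddddttttC   [C -> t]
ddddttttC ⇒ ddddttttt   [C -> t]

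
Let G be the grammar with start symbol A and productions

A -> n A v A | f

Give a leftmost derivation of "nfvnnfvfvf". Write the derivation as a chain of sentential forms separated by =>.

A => nAvA   [A -> n A v A]
nAvA => nfvA   [A -> f]
nfvA => nfvnAvA   [A -> n A v A]
nfvnAvA => nfvnnAvAvA   [A -> n A v A]
nfvnnAvAvA => nfvnnfvAvA   [A -> f]
nfvnnfvAvA => nfvnnfvfvA   [A -> f]
nfvnnfvfvA => nfvnnfvfvf   [A -> f]

A => nAvA => nfvA => nfvnAvA => nfvnnAvAvA => nfvnnfvAvA => nfvnnfvfvA => nfvnnfvfvf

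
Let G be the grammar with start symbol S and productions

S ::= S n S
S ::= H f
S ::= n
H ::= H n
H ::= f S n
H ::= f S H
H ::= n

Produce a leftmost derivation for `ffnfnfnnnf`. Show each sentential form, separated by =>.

S => Hf => fSHf => fSnSHf => fHfnSHf => ffSnfnSHf => ffHfnfnSHf => ffnfnfnSHf => ffnfnfnnHf => ffnfnfnnnf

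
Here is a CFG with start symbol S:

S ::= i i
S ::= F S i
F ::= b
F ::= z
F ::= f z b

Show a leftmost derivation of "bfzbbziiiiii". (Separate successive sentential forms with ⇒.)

S ⇒ FSi   [S ::= F S i]
FSi ⇒ bSi   [F ::= b]
bSi ⇒ bFSii   [S ::= F S i]
bFSii ⇒ bfzbSii   [F ::= f z b]
bfzbSii ⇒ bfzbFSiii   [S ::= F S i]
bfzbFSiii ⇒ bfzbbSiii   [F ::= b]
bfzbbSiii ⇒ bfzbbFSiiii   [S ::= F S i]
bfzbbFSiiii ⇒ bfzbbzSiiii   [F ::= z]
bfzbbzSiiii ⇒ bfzbbziiiiii   [S ::= i i]

S⇒FSi⇒bSi⇒bFSii⇒bfzbSii⇒bfzbFSiii⇒bfzbbSiii⇒bfzbbFSiiii⇒bfzbbzSiiii⇒bfzbbziiiiii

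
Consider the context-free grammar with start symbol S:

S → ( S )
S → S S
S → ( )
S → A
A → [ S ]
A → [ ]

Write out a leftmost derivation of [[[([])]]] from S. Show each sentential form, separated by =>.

S => A   [S → A]
A => [S]   [A → [ S ]]
[S] => [A]   [S → A]
[A] => [[S]]   [A → [ S ]]
[[S]] => [[A]]   [S → A]
[[A]] => [[[S]]]   [A → [ S ]]
[[[S]]] => [[[(S)]]]   [S → ( S )]
[[[(S)]]] => [[[(A)]]]   [S → A]
[[[(A)]]] => [[[([])]]]   [A → [ ]]

S => A => [S] => [A] => [[S]] => [[A]] => [[[S]]] => [[[(S)]]] => [[[(A)]]] => [[[([])]]]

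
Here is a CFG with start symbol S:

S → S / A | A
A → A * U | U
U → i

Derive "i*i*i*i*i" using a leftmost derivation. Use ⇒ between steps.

S ⇒ A ⇒ A*U ⇒ A*U*U ⇒ A*U*U*U ⇒ A*U*U*U*U ⇒ U*U*U*U*U ⇒ i*U*U*U*U ⇒ i*i*U*U*U ⇒ i*i*i*U*U ⇒ i*i*i*i*U ⇒ i*i*i*i*i

S ⇒ A   [S → A]
A ⇒ A*U   [A → A * U]
A*U ⇒ A*U*U   [A → A * U]
A*U*U ⇒ A*U*U*U   [A → A * U]
A*U*U*U ⇒ A*U*U*U*U   [A → A * U]
A*U*U*U*U ⇒ U*U*U*U*U   [A → U]
U*U*U*U*U ⇒ i*U*U*U*U   [U → i]
i*U*U*U*U ⇒ i*i*U*U*U   [U → i]
i*i*U*U*U ⇒ i*i*i*U*U   [U → i]
i*i*i*U*U ⇒ i*i*i*i*U   [U → i]
i*i*i*i*U ⇒ i*i*i*i*i   [U → i]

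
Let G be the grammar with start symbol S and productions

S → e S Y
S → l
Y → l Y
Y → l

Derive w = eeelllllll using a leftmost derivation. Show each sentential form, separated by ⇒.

S ⇒ eSY   [S → e S Y]
eSY ⇒ eeSYY   [S → e S Y]
eeSYY ⇒ eeeSYYY   [S → e S Y]
eeeSYYY ⇒ eeelYYY   [S → l]
eeelYYY ⇒ eeellYYY   [Y → l Y]
eeellYYY ⇒ eeelllYYY   [Y → l Y]
eeelllYYY ⇒ eeellllYYY   [Y → l Y]
eeellllYYY ⇒ eeelllllYY   [Y → l]
eeelllllYY ⇒ eeellllllY   [Y → l]
eeellllllY ⇒ eeelllllll   [Y → l]

S⇒eSY⇒eeSYY⇒eeeSYYY⇒eeelYYY⇒eeellYYY⇒eeelllYYY⇒eeellllYYY⇒eeelllllYY⇒eeellllllY⇒eeelllllll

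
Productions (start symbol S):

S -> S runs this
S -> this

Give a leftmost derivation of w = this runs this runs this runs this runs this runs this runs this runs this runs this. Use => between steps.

S => S runs this   [S -> S runs this]
S runs this => S runs this runs this   [S -> S runs this]
S runs this runs this => S runs this runs this runs this   [S -> S runs this]
S runs this runs this runs this => S runs this runs this runs this runs this   [S -> S runs this]
S runs this runs this runs this runs this => S runs this runs this runs this runs this runs this   [S -> S runs this]
S runs this runs this runs this runs this runs this => S runs this runs this runs this runs this runs this runs this   [S -> S runs this]
S runs this runs this runs this runs this runs this runs this => S runs this runs this runs this runs this runs this runs this runs this   [S -> S runs this]
S runs this runs this runs this runs this runs this runs this runs this => S runs this runs this runs this runs this runs this runs this runs this runs this   [S -> S runs this]
S runs this runs this runs this runs this runs this runs this runs this runs this => this runs this runs this runs this runs this runs this runs this runs this runs this   [S -> this]

S => S runs this => S runs this runs this => S runs this runs this runs this => S runs this runs this runs this runs this => S runs this runs this runs this runs this runs this => S runs this runs this runs this runs this runs this runs this => S runs this runs this runs this runs this runs this runs this runs this => S runs this runs this runs this runs this runs this runs this runs this runs this => this runs this runs this runs this runs this runs this runs this runs this runs this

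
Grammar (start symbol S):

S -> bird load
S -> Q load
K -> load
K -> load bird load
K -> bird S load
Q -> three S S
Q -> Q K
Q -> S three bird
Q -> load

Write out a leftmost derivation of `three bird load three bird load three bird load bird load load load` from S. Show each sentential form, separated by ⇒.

S ⇒ Q load   [S -> Q load]
Q load ⇒ Q K load   [Q -> Q K]
Q K load ⇒ three S S K load   [Q -> three S S]
three S S K load ⇒ three Q load S K load   [S -> Q load]
three Q load S K load ⇒ three S three bird load S K load   [Q -> S three bird]
three S three bird load S K load ⇒ three Q load three bird load S K load   [S -> Q load]
three Q load three bird load S K load ⇒ three S three bird load three bird load S K load   [Q -> S three bird]
three S three bird load three bird load S K load ⇒ three bird load three bird load three bird load S K load   [S -> bird load]
three bird load three bird load three bird load S K load ⇒ three bird load three bird load three bird load bird load K load   [S -> bird load]
three bird load three bird load three bird load bird load K load ⇒ three bird load three bird load three bird load bird load load load   [K -> load]

S ⇒ Q load ⇒ Q K load ⇒ three S S K load ⇒ three Q load S K load ⇒ three S three bird load S K load ⇒ three Q load three bird load S K load ⇒ three S three bird load three bird load S K load ⇒ three bird load three bird load three bird load S K load ⇒ three bird load three bird load three bird load bird load K load ⇒ three bird load three bird load three bird load bird load load load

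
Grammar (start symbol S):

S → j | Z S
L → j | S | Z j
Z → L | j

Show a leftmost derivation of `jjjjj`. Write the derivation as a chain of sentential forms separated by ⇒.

S ⇒ ZS ⇒ LS ⇒ ZjS ⇒ LjS ⇒ jjS ⇒ jjZS ⇒ jjLS ⇒ jjjS ⇒ jjjZS ⇒ jjjjS ⇒ jjjjj

S ⇒ ZS   [S → Z S]
ZS ⇒ LS   [Z → L]
LS ⇒ ZjS   [L → Z j]
ZjS ⇒ LjS   [Z → L]
LjS ⇒ jjS   [L → j]
jjS ⇒ jjZS   [S → Z S]
jjZS ⇒ jjLS   [Z → L]
jjLS ⇒ jjjS   [L → j]
jjjS ⇒ jjjZS   [S → Z S]
jjjZS ⇒ jjjjS   [Z → j]
jjjjS ⇒ jjjjj   [S → j]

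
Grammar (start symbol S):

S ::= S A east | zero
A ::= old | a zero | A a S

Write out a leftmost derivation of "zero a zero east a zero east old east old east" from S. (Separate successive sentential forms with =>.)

S => S A east => S A east A east => S A east A east A east => S A east A east A east A east => zero A east A east A east A east => zero a zero east A east A east A east => zero a zero east a zero east A east A east => zero a zero east a zero east old east A east => zero a zero east a zero east old east old east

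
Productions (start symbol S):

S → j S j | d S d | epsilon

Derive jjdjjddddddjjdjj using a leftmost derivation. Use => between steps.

S => jSj => jjSjj => jjdSdjj => jjdjSjdjj => jjdjjSjjdjj => jjdjjdSdjjdjj => jjdjjddSddjjdjj => jjdjjdddSdddjjdjj => jjdjjddddddjjdjj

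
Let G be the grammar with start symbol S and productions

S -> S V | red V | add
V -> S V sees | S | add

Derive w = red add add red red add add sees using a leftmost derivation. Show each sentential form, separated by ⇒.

S ⇒ red V   [S -> red V]
red V ⇒ red S V sees   [V -> S V sees]
red S V sees ⇒ red add V sees   [S -> add]
red add V sees ⇒ red add S sees   [V -> S]
red add S sees ⇒ red add S V sees   [S -> S V]
red add S V sees ⇒ red add add V sees   [S -> add]
red add add V sees ⇒ red add add S sees   [V -> S]
red add add S sees ⇒ red add add S V sees   [S -> S V]
red add add S V sees ⇒ red add add red V V sees   [S -> red V]
red add add red V V sees ⇒ red add add red S V sees   [V -> S]
red add add red S V sees ⇒ red add add red red V V sees   [S -> red V]
red add add red red V V sees ⇒ red add add red red S V sees   [V -> S]
red add add red red S V sees ⇒ red add add red red add V sees   [S -> add]
red add add red red add V sees ⇒ red add add red red add add sees   [V -> add]

S ⇒ red V ⇒ red S V sees ⇒ red add V sees ⇒ red add S sees ⇒ red add S V sees ⇒ red add add V sees ⇒ red add add S sees ⇒ red add add S V sees ⇒ red add add red V V sees ⇒ red add add red S V sees ⇒ red add add red red V V sees ⇒ red add add red red S V sees ⇒ red add add red red add V sees ⇒ red add add red red add add sees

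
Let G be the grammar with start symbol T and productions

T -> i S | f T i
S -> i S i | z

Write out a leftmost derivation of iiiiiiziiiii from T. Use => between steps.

T => iS => iiSi => iiiSii => iiiiSiii => iiiiiSiiii => iiiiiiSiiiii => iiiiiiziiiii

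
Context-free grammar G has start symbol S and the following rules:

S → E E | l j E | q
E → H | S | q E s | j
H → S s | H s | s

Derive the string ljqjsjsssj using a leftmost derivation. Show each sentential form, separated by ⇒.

S ⇒ EE   [S → E E]
EE ⇒ HE   [E → H]
HE ⇒ HsE   [H → H s]
HsE ⇒ HssE   [H → H s]
HssE ⇒ SsssE   [H → S s]
SsssE ⇒ EEsssE   [S → E E]
EEsssE ⇒ SEsssE   [E → S]
SEsssE ⇒ ljEEsssE   [S → l j E]
ljEEsssE ⇒ ljqEsEsssE   [E → q E s]
ljqEsEsssE ⇒ ljqjsEsssE   [E → j]
ljqjsEsssE ⇒ ljqjsjsssE   [E → j]
ljqjsjsssE ⇒ ljqjsjsssj   [E → j]

S ⇒ EE ⇒ HE ⇒ HsE ⇒ HssE ⇒ SsssE ⇒ EEsssE ⇒ SEsssE ⇒ ljEEsssE ⇒ ljqEsEsssE ⇒ ljqjsEsssE ⇒ ljqjsjsssE ⇒ ljqjsjsssj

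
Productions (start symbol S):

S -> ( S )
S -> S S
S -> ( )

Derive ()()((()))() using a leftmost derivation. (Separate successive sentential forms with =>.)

S => SS   [S -> S S]
SS => ()S   [S -> ( )]
()S => ()SS   [S -> S S]
()SS => ()()S   [S -> ( )]
()()S => ()()SS   [S -> S S]
()()SS => ()()(S)S   [S -> ( S )]
()()(S)S => ()()((S))S   [S -> ( S )]
()()((S))S => ()()((()))S   [S -> ( )]
()()((()))S => ()()((()))()   [S -> ( )]

S => SS => ()S => ()SS => ()()S => ()()SS => ()()(S)S => ()()((S))S => ()()((()))S => ()()((()))()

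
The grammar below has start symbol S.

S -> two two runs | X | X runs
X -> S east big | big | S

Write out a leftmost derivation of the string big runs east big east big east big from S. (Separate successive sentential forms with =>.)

S => X => S east big => X east big => S east big east big => X east big east big => S east big east big east big => X runs east big east big east big => big runs east big east big east big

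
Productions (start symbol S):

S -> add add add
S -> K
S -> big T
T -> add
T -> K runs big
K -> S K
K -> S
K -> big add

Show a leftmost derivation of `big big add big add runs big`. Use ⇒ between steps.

S ⇒ big T   [S -> big T]
big T ⇒ big K runs big   [T -> K runs big]
big K runs big ⇒ big S K runs big   [K -> S K]
big S K runs big ⇒ big K K runs big   [S -> K]
big K K runs big ⇒ big big add K runs big   [K -> big add]
big big add K runs big ⇒ big big add big add runs big   [K -> big add]

S ⇒ big T ⇒ big K runs big ⇒ big S K runs big ⇒ big K K runs big ⇒ big big add K runs big ⇒ big big add big add runs big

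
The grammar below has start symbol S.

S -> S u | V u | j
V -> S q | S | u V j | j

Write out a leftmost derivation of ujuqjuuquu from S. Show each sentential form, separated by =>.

S => Su   [S -> S u]
Su => Vuu   [S -> V u]
Vuu => Squu   [V -> S q]
Squu => Suquu   [S -> S u]
Suquu => Vuuquu   [S -> V u]
Vuuquu => uVjuuquu   [V -> u V j]
uVjuuquu => uSqjuuquu   [V -> S q]
uSqjuuquu => uVuqjuuquu   [S -> V u]
uVuqjuuquu => ujuqjuuquu   [V -> j]

S => Su => Vuu => Squu => Suquu => Vuuquu => uVjuuquu => uSqjuuquu => uVuqjuuquu => ujuqjuuquu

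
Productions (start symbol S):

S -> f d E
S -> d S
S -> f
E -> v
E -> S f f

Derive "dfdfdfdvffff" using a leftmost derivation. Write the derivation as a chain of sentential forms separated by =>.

S => dS   [S -> d S]
dS => dfdE   [S -> f d E]
dfdE => dfdSff   [E -> S f f]
dfdSff => dfdfdEff   [S -> f d E]
dfdfdEff => dfdfdSffff   [E -> S f f]
dfdfdSffff => dfdfdfdEffff   [S -> f d E]
dfdfdfdEffff => dfdfdfdvffff   [E -> v]

S=>dS=>dfdE=>dfdSff=>dfdfdEff=>dfdfdSffff=>dfdfdfdEffff=>dfdfdfdvffff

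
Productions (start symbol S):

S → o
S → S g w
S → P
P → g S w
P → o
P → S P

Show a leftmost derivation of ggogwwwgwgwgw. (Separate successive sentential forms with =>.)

S=>Sgw=>Sgwgw=>Sgwgwgw=>Pgwgwgw=>gSwgwgwgw=>gPwgwgwgw=>ggSwwgwgwgw=>ggSgwwwgwgwgw=>ggogwwwgwgwgw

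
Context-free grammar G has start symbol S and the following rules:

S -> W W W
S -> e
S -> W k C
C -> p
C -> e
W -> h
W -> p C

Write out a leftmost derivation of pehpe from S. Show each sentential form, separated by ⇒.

S ⇒ WWW ⇒ pCWW ⇒ peWW ⇒ pehW ⇒ pehpC ⇒ pehpe

S ⇒ WWW   [S -> W W W]
WWW ⇒ pCWW   [W -> p C]
pCWW ⇒ peWW   [C -> e]
peWW ⇒ pehW   [W -> h]
pehW ⇒ pehpC   [W -> p C]
pehpC ⇒ pehpe   [C -> e]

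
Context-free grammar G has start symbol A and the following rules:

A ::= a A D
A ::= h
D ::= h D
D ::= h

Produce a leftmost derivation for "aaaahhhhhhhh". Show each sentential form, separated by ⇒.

A ⇒ aAD   [A ::= a A D]
aAD ⇒ aaADD   [A ::= a A D]
aaADD ⇒ aaaADDD   [A ::= a A D]
aaaADDD ⇒ aaaaADDDD   [A ::= a A D]
aaaaADDDD ⇒ aaaahDDDD   [A ::= h]
aaaahDDDD ⇒ aaaahhDDD   [D ::= h]
aaaahhDDD ⇒ aaaahhhDDD   [D ::= h D]
aaaahhhDDD ⇒ aaaahhhhDDD   [D ::= h D]
aaaahhhhDDD ⇒ aaaahhhhhDDD   [D ::= h D]
aaaahhhhhDDD ⇒ aaaahhhhhhDD   [D ::= h]
aaaahhhhhhDD ⇒ aaaahhhhhhhD   [D ::= h]
aaaahhhhhhhD ⇒ aaaahhhhhhhh   [D ::= h]

A ⇒ aAD ⇒ aaADD ⇒ aaaADDD ⇒ aaaaADDDD ⇒ aaaahDDDD ⇒ aaaahhDDD ⇒ aaaahhhDDD ⇒ aaaahhhhDDD ⇒ aaaahhhhhDDD ⇒ aaaahhhhhhDD ⇒ aaaahhhhhhhD ⇒ aaaahhhhhhhh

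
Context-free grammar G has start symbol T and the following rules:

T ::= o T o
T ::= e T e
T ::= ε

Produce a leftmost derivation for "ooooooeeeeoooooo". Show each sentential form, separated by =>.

T => oTo => ooToo => oooTooo => ooooToooo => oooooTooooo => ooooooToooooo => ooooooeTeoooooo => ooooooeeTeeoooooo => ooooooeeeeoooooo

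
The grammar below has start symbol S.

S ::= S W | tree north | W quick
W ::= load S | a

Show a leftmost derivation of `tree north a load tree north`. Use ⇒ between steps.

S ⇒ S W ⇒ S W W ⇒ tree north W W ⇒ tree north a W ⇒ tree north a load S ⇒ tree north a load tree north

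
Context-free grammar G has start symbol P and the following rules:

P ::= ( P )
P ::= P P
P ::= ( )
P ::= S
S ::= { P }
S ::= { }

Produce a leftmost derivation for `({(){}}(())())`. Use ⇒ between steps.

P⇒(P)⇒(PP)⇒(PPP)⇒(SPP)⇒({P}PP)⇒({PP}PP)⇒({()P}PP)⇒({()S}PP)⇒({(){}}PP)⇒({(){}}(P)P)⇒({(){}}(())P)⇒({(){}}(())())

P ⇒ (P)   [P ::= ( P )]
(P) ⇒ (PP)   [P ::= P P]
(PP) ⇒ (PPP)   [P ::= P P]
(PPP) ⇒ (SPP)   [P ::= S]
(SPP) ⇒ ({P}PP)   [S ::= { P }]
({P}PP) ⇒ ({PP}PP)   [P ::= P P]
({PP}PP) ⇒ ({()P}PP)   [P ::= ( )]
({()P}PP) ⇒ ({()S}PP)   [P ::= S]
({()S}PP) ⇒ ({(){}}PP)   [S ::= { }]
({(){}}PP) ⇒ ({(){}}(P)P)   [P ::= ( P )]
({(){}}(P)P) ⇒ ({(){}}(())P)   [P ::= ( )]
({(){}}(())P) ⇒ ({(){}}(())())   [P ::= ( )]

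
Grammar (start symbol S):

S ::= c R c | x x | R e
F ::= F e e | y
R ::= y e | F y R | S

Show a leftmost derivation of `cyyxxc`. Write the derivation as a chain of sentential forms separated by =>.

S=>cRc=>cFyRc=>cyyRc=>cyySc=>cyyxxc

S => cRc   [S ::= c R c]
cRc => cFyRc   [R ::= F y R]
cFyRc => cyyRc   [F ::= y]
cyyRc => cyySc   [R ::= S]
cyySc => cyyxxc   [S ::= x x]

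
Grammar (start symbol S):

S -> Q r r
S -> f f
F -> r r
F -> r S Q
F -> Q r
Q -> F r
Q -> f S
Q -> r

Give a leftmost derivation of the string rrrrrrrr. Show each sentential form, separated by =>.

S => Qrr => Frrr => rSQrrr => rQrrQrrr => rrrrQrrr => rrrrrrrr

S => Qrr   [S -> Q r r]
Qrr => Frrr   [Q -> F r]
Frrr => rSQrrr   [F -> r S Q]
rSQrrr => rQrrQrrr   [S -> Q r r]
rQrrQrrr => rrrrQrrr   [Q -> r]
rrrrQrrr => rrrrrrrr   [Q -> r]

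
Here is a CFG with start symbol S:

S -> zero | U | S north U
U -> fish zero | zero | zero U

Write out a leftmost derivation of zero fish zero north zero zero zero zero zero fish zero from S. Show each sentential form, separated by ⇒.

S ⇒ S north U   [S -> S north U]
S north U ⇒ U north U   [S -> U]
U north U ⇒ zero U north U   [U -> zero U]
zero U north U ⇒ zero fish zero north U   [U -> fish zero]
zero fish zero north U ⇒ zero fish zero north zero U   [U -> zero U]
zero fish zero north zero U ⇒ zero fish zero north zero zero U   [U -> zero U]
zero fish zero north zero zero U ⇒ zero fish zero north zero zero zero U   [U -> zero U]
zero fish zero north zero zero zero U ⇒ zero fish zero north zero zero zero zero U   [U -> zero U]
zero fish zero north zero zero zero zero U ⇒ zero fish zero north zero zero zero zero zero U   [U -> zero U]
zero fish zero north zero zero zero zero zero U ⇒ zero fish zero north zero zero zero zero zero fish zero   [U -> fish zero]

S ⇒ S north U ⇒ U north U ⇒ zero U north U ⇒ zero fish zero north U ⇒ zero fish zero north zero U ⇒ zero fish zero north zero zero U ⇒ zero fish zero north zero zero zero U ⇒ zero fish zero north zero zero zero zero U ⇒ zero fish zero north zero zero zero zero zero U ⇒ zero fish zero north zero zero zero zero zero fish zero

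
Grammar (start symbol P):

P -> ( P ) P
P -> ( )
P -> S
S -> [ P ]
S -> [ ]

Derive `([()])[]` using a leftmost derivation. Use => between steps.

P=>(P)P=>(S)P=>([P])P=>([()])P=>([()])S=>([()])[]

P => (P)P   [P -> ( P ) P]
(P)P => (S)P   [P -> S]
(S)P => ([P])P   [S -> [ P ]]
([P])P => ([()])P   [P -> ( )]
([()])P => ([()])S   [P -> S]
([()])S => ([()])[]   [S -> [ ]]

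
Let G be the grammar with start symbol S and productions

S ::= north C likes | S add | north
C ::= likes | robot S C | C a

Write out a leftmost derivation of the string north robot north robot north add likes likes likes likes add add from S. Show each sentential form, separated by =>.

S => S add   [S ::= S add]
S add => S add add   [S ::= S add]
S add add => north C likes add add   [S ::= north C likes]
north C likes add add => north robot S C likes add add   [C ::= robot S C]
north robot S C likes add add => north robot north C likes C likes add add   [S ::= north C likes]
north robot north C likes C likes add add => north robot north robot S C likes C likes add add   [C ::= robot S C]
north robot north robot S C likes C likes add add => north robot north robot S add C likes C likes add add   [S ::= S add]
north robot north robot S add C likes C likes add add => north robot north robot north add C likes C likes add add   [S ::= north]
north robot north robot north add C likes C likes add add => north robot north robot north add likes likes C likes add add   [C ::= likes]
north robot north robot north add likes likes C likes add add => north robot north robot north add likes likes likes likes add add   [C ::= likes]

S => S add => S add add => north C likes add add => north robot S C likes add add => north robot north C likes C likes add add => north robot north robot S C likes C likes add add => north robot north robot S add C likes C likes add add => north robot north robot north add C likes C likes add add => north robot north robot north add likes likes C likes add add => north robot north robot north add likes likes likes likes add add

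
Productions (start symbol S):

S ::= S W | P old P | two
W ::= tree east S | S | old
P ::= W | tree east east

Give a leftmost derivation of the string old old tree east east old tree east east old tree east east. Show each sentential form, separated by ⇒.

S ⇒ P old P ⇒ W old P ⇒ S old P ⇒ P old P old P ⇒ W old P old P ⇒ S old P old P ⇒ P old P old P old P ⇒ W old P old P old P ⇒ old old P old P old P ⇒ old old tree east east old P old P ⇒ old old tree east east old tree east east old P ⇒ old old tree east east old tree east east old tree east east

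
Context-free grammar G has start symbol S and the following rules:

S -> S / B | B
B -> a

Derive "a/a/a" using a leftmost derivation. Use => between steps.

S => S/B => S/B/B => B/B/B => a/B/B => a/a/B => a/a/a

S => S/B   [S -> S / B]
S/B => S/B/B   [S -> S / B]
S/B/B => B/B/B   [S -> B]
B/B/B => a/B/B   [B -> a]
a/B/B => a/a/B   [B -> a]
a/a/B => a/a/a   [B -> a]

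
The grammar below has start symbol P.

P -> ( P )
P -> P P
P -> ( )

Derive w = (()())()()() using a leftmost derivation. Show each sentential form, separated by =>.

P=>PP=>PPP=>PPPP=>(P)PPP=>(PP)PPP=>(()P)PPP=>(()())PPP=>(()())()PP=>(()())()()P=>(()())()()()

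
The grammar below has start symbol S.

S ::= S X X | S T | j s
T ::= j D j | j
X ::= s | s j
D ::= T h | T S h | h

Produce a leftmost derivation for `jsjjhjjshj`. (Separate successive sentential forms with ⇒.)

S⇒ST⇒jsT⇒jsjDj⇒jsjTShj⇒jsjjDjShj⇒jsjjhjShj⇒jsjjhjjshj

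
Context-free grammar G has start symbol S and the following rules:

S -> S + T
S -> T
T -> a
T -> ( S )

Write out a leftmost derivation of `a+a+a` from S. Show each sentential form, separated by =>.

S => S+T   [S -> S + T]
S+T => S+T+T   [S -> S + T]
S+T+T => T+T+T   [S -> T]
T+T+T => a+T+T   [T -> a]
a+T+T => a+a+T   [T -> a]
a+a+T => a+a+a   [T -> a]

S => S+T => S+T+T => T+T+T => a+T+T => a+a+T => a+a+a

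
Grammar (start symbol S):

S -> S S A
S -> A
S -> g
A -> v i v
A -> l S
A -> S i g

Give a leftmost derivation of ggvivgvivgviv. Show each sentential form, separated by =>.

S => SSA => SSASA => SSASASA => gSASASA => ggASASA => ggvivSASA => ggvivgASA => ggvivgvivSA => ggvivgvivgA => ggvivgvivgviv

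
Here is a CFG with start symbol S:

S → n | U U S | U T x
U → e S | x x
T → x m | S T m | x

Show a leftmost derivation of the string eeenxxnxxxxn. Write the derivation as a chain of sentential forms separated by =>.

S => UUS   [S → U U S]
UUS => eSUS   [U → e S]
eSUS => eUTxUS   [S → U T x]
eUTxUS => eeSTxUS   [U → e S]
eeSTxUS => eeUUSTxUS   [S → U U S]
eeUUSTxUS => eeeSUSTxUS   [U → e S]
eeeSUSTxUS => eeenUSTxUS   [S → n]
eeenUSTxUS => eeenxxSTxUS   [U → x x]
eeenxxSTxUS => eeenxxnTxUS   [S → n]
eeenxxnTxUS => eeenxxnxxUS   [T → x]
eeenxxnxxUS => eeenxxnxxxxS   [U → x x]
eeenxxnxxxxS => eeenxxnxxxxn   [S → n]

S => UUS => eSUS => eUTxUS => eeSTxUS => eeUUSTxUS => eeeSUSTxUS => eeenUSTxUS => eeenxxSTxUS => eeenxxnTxUS => eeenxxnxxUS => eeenxxnxxxxS => eeenxxnxxxxn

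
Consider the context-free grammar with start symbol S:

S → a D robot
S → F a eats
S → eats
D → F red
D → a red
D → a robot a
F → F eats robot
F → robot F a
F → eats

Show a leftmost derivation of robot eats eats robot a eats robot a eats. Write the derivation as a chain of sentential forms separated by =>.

S => F a eats   [S → F a eats]
F a eats => F eats robot a eats   [F → F eats robot]
F eats robot a eats => robot F a eats robot a eats   [F → robot F a]
robot F a eats robot a eats => robot F eats robot a eats robot a eats   [F → F eats robot]
robot F eats robot a eats robot a eats => robot eats eats robot a eats robot a eats   [F → eats]

S => F a eats => F eats robot a eats => robot F a eats robot a eats => robot F eats robot a eats robot a eats => robot eats eats robot a eats robot a eats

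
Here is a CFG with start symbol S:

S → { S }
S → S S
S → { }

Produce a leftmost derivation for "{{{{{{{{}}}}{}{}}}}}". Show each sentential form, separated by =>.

S => {S}   [S → { S }]
{S} => {{S}}   [S → { S }]
{{S}} => {{{S}}}   [S → { S }]
{{{S}}} => {{{{S}}}}   [S → { S }]
{{{{S}}}} => {{{{SS}}}}   [S → S S]
{{{{SS}}}} => {{{{SSS}}}}   [S → S S]
{{{{SSS}}}} => {{{{{S}SS}}}}   [S → { S }]
{{{{{S}SS}}}} => {{{{{{S}}SS}}}}   [S → { S }]
{{{{{{S}}SS}}}} => {{{{{{{S}}}SS}}}}   [S → { S }]
{{{{{{{S}}}SS}}}} => {{{{{{{{}}}}SS}}}}   [S → { }]
{{{{{{{{}}}}SS}}}} => {{{{{{{{}}}}{}S}}}}   [S → { }]
{{{{{{{{}}}}{}S}}}} => {{{{{{{{}}}}{}{}}}}}   [S → { }]

S => {S} => {{S}} => {{{S}}} => {{{{S}}}} => {{{{SS}}}} => {{{{SSS}}}} => {{{{{S}SS}}}} => {{{{{{S}}SS}}}} => {{{{{{{S}}}SS}}}} => {{{{{{{{}}}}SS}}}} => {{{{{{{{}}}}{}S}}}} => {{{{{{{{}}}}{}{}}}}}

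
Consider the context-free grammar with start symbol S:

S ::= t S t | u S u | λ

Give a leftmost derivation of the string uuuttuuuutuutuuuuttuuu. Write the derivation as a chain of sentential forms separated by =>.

S => uSu => uuSuu => uuuSuuu => uuutStuuu => uuuttSttuuu => uuuttuSuttuuu => uuuttuuSuuttuuu => uuuttuuuSuuuttuuu => uuuttuuuuSuuuuttuuu => uuuttuuuutStuuuuttuuu => uuuttuuuutuSutuuuuttuuu => uuuttuuuutuutuuuuttuuu

S => uSu   [S ::= u S u]
uSu => uuSuu   [S ::= u S u]
uuSuu => uuuSuuu   [S ::= u S u]
uuuSuuu => uuutStuuu   [S ::= t S t]
uuutStuuu => uuuttSttuuu   [S ::= t S t]
uuuttSttuuu => uuuttuSuttuuu   [S ::= u S u]
uuuttuSuttuuu => uuuttuuSuuttuuu   [S ::= u S u]
uuuttuuSuuttuuu => uuuttuuuSuuuttuuu   [S ::= u S u]
uuuttuuuSuuuttuuu => uuuttuuuuSuuuuttuuu   [S ::= u S u]
uuuttuuuuSuuuuttuuu => uuuttuuuutStuuuuttuuu   [S ::= t S t]
uuuttuuuutStuuuuttuuu => uuuttuuuutuSutuuuuttuuu   [S ::= u S u]
uuuttuuuutuSutuuuuttuuu => uuuttuuuutuutuuuuttuuu   [S ::= λ]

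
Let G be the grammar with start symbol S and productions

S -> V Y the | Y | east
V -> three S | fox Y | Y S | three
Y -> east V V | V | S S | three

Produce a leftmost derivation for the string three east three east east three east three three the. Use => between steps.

S => V Y the   [S -> V Y the]
V Y the => three Y the   [V -> three]
three Y the => three east V V the   [Y -> east V V]
three east V V the => three east Y S V the   [V -> Y S]
three east Y S V the => three east V S V the   [Y -> V]
three east V S V the => three east three S S V the   [V -> three S]
three east three S S V the => three east three east S V the   [S -> east]
three east three east S V the => three east three east Y V the   [S -> Y]
three east three east Y V the => three east three east east V V V the   [Y -> east V V]
three east three east east V V V the => three east three east east Y S V V the   [V -> Y S]
three east three east east Y S V V the => three east three east east three S V V the   [Y -> three]
three east three east east three S V V the => three east three east east three east V V the   [S -> east]
three east three east east three east V V the => three east three east east three east three V the   [V -> three]
three east three east east three east three V the => three east three east east three east three three the   [V -> three]

S => V Y the => three Y the => three east V V the => three east Y S V the => three east V S V the => three east three S S V the => three east three east S V the => three east three east Y V the => three east three east east V V V the => three east three east east Y S V V the => three east three east east three S V V the => three east three east east three east V V the => three east three east east three east three V the => three east three east east three east three three the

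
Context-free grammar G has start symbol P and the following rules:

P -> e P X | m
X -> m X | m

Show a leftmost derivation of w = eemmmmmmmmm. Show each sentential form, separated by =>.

P=>ePX=>eePXX=>eemXX=>eemmXX=>eemmmX=>eemmmmX=>eemmmmmX=>eemmmmmmX=>eemmmmmmmX=>eemmmmmmmmX=>eemmmmmmmmm

P => ePX   [P -> e P X]
ePX => eePXX   [P -> e P X]
eePXX => eemXX   [P -> m]
eemXX => eemmXX   [X -> m X]
eemmXX => eemmmX   [X -> m]
eemmmX => eemmmmX   [X -> m X]
eemmmmX => eemmmmmX   [X -> m X]
eemmmmmX => eemmmmmmX   [X -> m X]
eemmmmmmX => eemmmmmmmX   [X -> m X]
eemmmmmmmX => eemmmmmmmmX   [X -> m X]
eemmmmmmmmX => eemmmmmmmmm   [X -> m]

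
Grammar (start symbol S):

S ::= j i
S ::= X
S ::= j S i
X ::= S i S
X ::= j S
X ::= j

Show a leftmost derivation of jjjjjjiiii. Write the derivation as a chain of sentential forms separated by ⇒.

S ⇒ X ⇒ jS ⇒ jjSi ⇒ jjjSii ⇒ jjjXii ⇒ jjjjSii ⇒ jjjjjSiii ⇒ jjjjjjiiii

S ⇒ X   [S ::= X]
X ⇒ jS   [X ::= j S]
jS ⇒ jjSi   [S ::= j S i]
jjSi ⇒ jjjSii   [S ::= j S i]
jjjSii ⇒ jjjXii   [S ::= X]
jjjXii ⇒ jjjjSii   [X ::= j S]
jjjjSii ⇒ jjjjjSiii   [S ::= j S i]
jjjjjSiii ⇒ jjjjjjiiii   [S ::= j i]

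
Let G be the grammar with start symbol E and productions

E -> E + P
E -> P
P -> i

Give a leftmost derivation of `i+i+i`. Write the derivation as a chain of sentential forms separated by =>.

E => E+P   [E -> E + P]
E+P => E+P+P   [E -> E + P]
E+P+P => P+P+P   [E -> P]
P+P+P => i+P+P   [P -> i]
i+P+P => i+i+P   [P -> i]
i+i+P => i+i+i   [P -> i]

E=>E+P=>E+P+P=>P+P+P=>i+P+P=>i+i+P=>i+i+i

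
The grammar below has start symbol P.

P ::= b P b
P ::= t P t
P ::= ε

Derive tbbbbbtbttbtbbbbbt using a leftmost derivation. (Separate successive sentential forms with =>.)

P => tPt   [P ::= t P t]
tPt => tbPbt   [P ::= b P b]
tbPbt => tbbPbbt   [P ::= b P b]
tbbPbbt => tbbbPbbbt   [P ::= b P b]
tbbbPbbbt => tbbbbPbbbbt   [P ::= b P b]
tbbbbPbbbbt => tbbbbbPbbbbbt   [P ::= b P b]
tbbbbbPbbbbbt => tbbbbbtPtbbbbbt   [P ::= t P t]
tbbbbbtPtbbbbbt => tbbbbbtbPbtbbbbbt   [P ::= b P b]
tbbbbbtbPbtbbbbbt => tbbbbbtbtPtbtbbbbbt   [P ::= t P t]
tbbbbbtbtPtbtbbbbbt => tbbbbbtbttbtbbbbbt   [P ::= ε]

P=>tPt=>tbPbt=>tbbPbbt=>tbbbPbbbt=>tbbbbPbbbbt=>tbbbbbPbbbbbt=>tbbbbbtPtbbbbbt=>tbbbbbtbPbtbbbbbt=>tbbbbbtbtPtbtbbbbbt=>tbbbbbtbttbtbbbbbt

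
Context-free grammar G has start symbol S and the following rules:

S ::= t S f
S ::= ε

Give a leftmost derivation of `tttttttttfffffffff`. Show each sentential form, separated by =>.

S=>tSf=>ttSff=>tttSfff=>ttttSffff=>tttttSfffff=>ttttttSffffff=>tttttttSfffffff=>ttttttttSffffffff=>tttttttttSfffffffff=>tttttttttfffffffff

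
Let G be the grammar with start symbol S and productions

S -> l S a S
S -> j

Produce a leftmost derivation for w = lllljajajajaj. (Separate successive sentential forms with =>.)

S => lSaS   [S -> l S a S]
lSaS => llSaSaS   [S -> l S a S]
llSaSaS => lllSaSaSaS   [S -> l S a S]
lllSaSaSaS => llllSaSaSaSaS   [S -> l S a S]
llllSaSaSaSaS => lllljaSaSaSaS   [S -> j]
lllljaSaSaSaS => lllljajaSaSaS   [S -> j]
lllljajaSaSaS => lllljajajaSaS   [S -> j]
lllljajajaSaS => lllljajajajaS   [S -> j]
lllljajajajaS => lllljajajajaj   [S -> j]

S=>lSaS=>llSaSaS=>lllSaSaSaS=>llllSaSaSaSaS=>lllljaSaSaSaS=>lllljajaSaSaS=>lllljajajaSaS=>lllljajajajaS=>lllljajajajaj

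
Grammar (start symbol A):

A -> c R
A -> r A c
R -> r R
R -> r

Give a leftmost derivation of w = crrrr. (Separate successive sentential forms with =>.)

A => cR => crR => crrR => crrrR => crrrr

A => cR   [A -> c R]
cR => crR   [R -> r R]
crR => crrR   [R -> r R]
crrR => crrrR   [R -> r R]
crrrR => crrrr   [R -> r]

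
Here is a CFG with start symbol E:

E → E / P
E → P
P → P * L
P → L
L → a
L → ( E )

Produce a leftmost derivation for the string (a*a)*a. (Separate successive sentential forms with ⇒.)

E ⇒ P   [E → P]
P ⇒ P*L   [P → P * L]
P*L ⇒ L*L   [P → L]
L*L ⇒ (E)*L   [L → ( E )]
(E)*L ⇒ (P)*L   [E → P]
(P)*L ⇒ (P*L)*L   [P → P * L]
(P*L)*L ⇒ (L*L)*L   [P → L]
(L*L)*L ⇒ (a*L)*L   [L → a]
(a*L)*L ⇒ (a*a)*L   [L → a]
(a*a)*L ⇒ (a*a)*a   [L → a]

E ⇒ P ⇒ P*L ⇒ L*L ⇒ (E)*L ⇒ (P)*L ⇒ (P*L)*L ⇒ (L*L)*L ⇒ (a*L)*L ⇒ (a*a)*L ⇒ (a*a)*a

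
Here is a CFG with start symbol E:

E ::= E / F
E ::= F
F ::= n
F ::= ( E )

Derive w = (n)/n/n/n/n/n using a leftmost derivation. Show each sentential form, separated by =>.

E => E/F => E/F/F => E/F/F/F => E/F/F/F/F => E/F/F/F/F/F => F/F/F/F/F/F => (E)/F/F/F/F/F => (F)/F/F/F/F/F => (n)/F/F/F/F/F => (n)/n/F/F/F/F => (n)/n/n/F/F/F => (n)/n/n/n/F/F => (n)/n/n/n/n/F => (n)/n/n/n/n/n

E => E/F   [E ::= E / F]
E/F => E/F/F   [E ::= E / F]
E/F/F => E/F/F/F   [E ::= E / F]
E/F/F/F => E/F/F/F/F   [E ::= E / F]
E/F/F/F/F => E/F/F/F/F/F   [E ::= E / F]
E/F/F/F/F/F => F/F/F/F/F/F   [E ::= F]
F/F/F/F/F/F => (E)/F/F/F/F/F   [F ::= ( E )]
(E)/F/F/F/F/F => (F)/F/F/F/F/F   [E ::= F]
(F)/F/F/F/F/F => (n)/F/F/F/F/F   [F ::= n]
(n)/F/F/F/F/F => (n)/n/F/F/F/F   [F ::= n]
(n)/n/F/F/F/F => (n)/n/n/F/F/F   [F ::= n]
(n)/n/n/F/F/F => (n)/n/n/n/F/F   [F ::= n]
(n)/n/n/n/F/F => (n)/n/n/n/n/F   [F ::= n]
(n)/n/n/n/n/F => (n)/n/n/n/n/n   [F ::= n]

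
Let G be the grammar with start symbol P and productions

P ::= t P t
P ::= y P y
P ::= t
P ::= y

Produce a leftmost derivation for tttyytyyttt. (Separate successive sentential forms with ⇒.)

P ⇒ tPt ⇒ ttPtt ⇒ tttPttt ⇒ tttyPyttt ⇒ tttyyPyyttt ⇒ tttyytyyttt

P ⇒ tPt   [P ::= t P t]
tPt ⇒ ttPtt   [P ::= t P t]
ttPtt ⇒ tttPttt   [P ::= t P t]
tttPttt ⇒ tttyPyttt   [P ::= y P y]
tttyPyttt ⇒ tttyyPyyttt   [P ::= y P y]
tttyyPyyttt ⇒ tttyytyyttt   [P ::= t]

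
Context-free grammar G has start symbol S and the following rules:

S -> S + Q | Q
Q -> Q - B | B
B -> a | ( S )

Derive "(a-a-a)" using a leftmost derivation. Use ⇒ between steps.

S ⇒ Q ⇒ B ⇒ (S) ⇒ (Q) ⇒ (Q-B) ⇒ (Q-B-B) ⇒ (B-B-B) ⇒ (a-B-B) ⇒ (a-a-B) ⇒ (a-a-a)

S ⇒ Q   [S -> Q]
Q ⇒ B   [Q -> B]
B ⇒ (S)   [B -> ( S )]
(S) ⇒ (Q)   [S -> Q]
(Q) ⇒ (Q-B)   [Q -> Q - B]
(Q-B) ⇒ (Q-B-B)   [Q -> Q - B]
(Q-B-B) ⇒ (B-B-B)   [Q -> B]
(B-B-B) ⇒ (a-B-B)   [B -> a]
(a-B-B) ⇒ (a-a-B)   [B -> a]
(a-a-B) ⇒ (a-a-a)   [B -> a]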